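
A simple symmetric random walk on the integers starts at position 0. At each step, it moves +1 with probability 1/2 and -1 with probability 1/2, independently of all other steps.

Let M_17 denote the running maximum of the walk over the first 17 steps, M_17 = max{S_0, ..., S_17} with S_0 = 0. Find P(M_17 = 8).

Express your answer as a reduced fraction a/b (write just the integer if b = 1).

Answer: 595/32768

Derivation:
Let M_17 = max(S_0,...,S_17). Use the reflection principle: for j ≥ 1, #{paths with M_17 ≥ j} = #{S_17 ≥ j} + #{S_17 ≥ j+1}.
By reflection, #{M_17 ≥ 8} = #{S_17 ≥ 8} + #{S_17 ≥ 9} = 3214 + 3214 = 6428.
#{M_17 ≥ 9} = #{S_17 ≥ 9} + #{S_17 ≥ 10} = 3214 + 834 = 4048.
#{M_17 = 8} = 6428 - 4048 = 2380.
P(M_17 = 8) = 2380/131072 = 595/32768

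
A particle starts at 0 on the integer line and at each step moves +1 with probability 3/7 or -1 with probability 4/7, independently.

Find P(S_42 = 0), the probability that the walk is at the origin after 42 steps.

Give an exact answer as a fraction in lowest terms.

To be at 0 after 42 steps: need exactly 21 steps of +1 and 21 of -1.
Number of such sequences: C(42,21) = 538257874440
Each has probability (3/7)^21 · (4/7)^21 = 46005119909369701466112/311973482284542371301330321821976049
P = 538257874440 · 46005119909369701466112/311973482284542371301330321821976049 = 24762618055774660951286796810977280/311973482284542371301330321821976049

Answer: 24762618055774660951286796810977280/311973482284542371301330321821976049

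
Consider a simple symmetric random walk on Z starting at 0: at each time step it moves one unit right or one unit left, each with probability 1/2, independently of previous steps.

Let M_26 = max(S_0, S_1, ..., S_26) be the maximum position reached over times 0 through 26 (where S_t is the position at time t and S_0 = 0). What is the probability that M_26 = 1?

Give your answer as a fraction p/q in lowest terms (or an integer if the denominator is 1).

Let M_26 = max(S_0,...,S_26). Use the reflection principle: for j ≥ 1, #{paths with M_26 ≥ j} = #{S_26 ≥ j} + #{S_26 ≥ j+1}.
By reflection, #{M_26 ≥ 1} = #{S_26 ≥ 1} + #{S_26 ≥ 2} = 28354132 + 28354132 = 56708264.
#{M_26 ≥ 2} = #{S_26 ≥ 2} + #{S_26 ≥ 3} = 28354132 + 18696432 = 47050564.
#{M_26 = 1} = 56708264 - 47050564 = 9657700.
P(M_26 = 1) = 9657700/67108864 = 2414425/16777216

Answer: 2414425/16777216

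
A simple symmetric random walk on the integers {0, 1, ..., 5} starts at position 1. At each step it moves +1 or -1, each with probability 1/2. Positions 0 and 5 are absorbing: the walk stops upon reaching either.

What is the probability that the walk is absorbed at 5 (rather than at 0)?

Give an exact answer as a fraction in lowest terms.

Symmetric walk (p = 1/2): the harmonic-function argument gives P(hit 5 before 0 | start at 1) = a/N.
P = 1/5 = 1/5

Answer: 1/5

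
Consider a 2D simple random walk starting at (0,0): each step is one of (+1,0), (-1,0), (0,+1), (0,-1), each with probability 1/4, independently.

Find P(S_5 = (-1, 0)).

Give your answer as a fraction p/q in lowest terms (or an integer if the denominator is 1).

Answer: 25/256

Derivation:
Let h be the number of horizontal steps (so 5-h are vertical). To end at (-1,0) need (h-1)/2 right-steps and ((5-h)+0)/2 up-steps.
Sum over h with 1 ≤ h ≤ 5, h ≡ 1 (mod 2), 5-h ≡ 0 (mod 2):
h=1: C(5,1)·C(1,0)·C(4,2) = 5·1·6 = 30
h=3: C(5,3)·C(3,1)·C(2,1) = 10·3·2 = 60
h=5: C(5,5)·C(5,2)·C(0,0) = 1·10·1 = 10
Total favorable: 100
Total paths: 4^5 = 1024
P = 100/1024 = 25/256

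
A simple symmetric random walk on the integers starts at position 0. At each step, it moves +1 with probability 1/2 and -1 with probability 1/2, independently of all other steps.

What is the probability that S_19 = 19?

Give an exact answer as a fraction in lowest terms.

To reach position 19 after 19 steps: need 19 steps of +1 and 0 of -1.
Favorable paths: C(19,19) = 1
Total paths: 2^19 = 524288
P = 1/524288 = 1/524288

Answer: 1/524288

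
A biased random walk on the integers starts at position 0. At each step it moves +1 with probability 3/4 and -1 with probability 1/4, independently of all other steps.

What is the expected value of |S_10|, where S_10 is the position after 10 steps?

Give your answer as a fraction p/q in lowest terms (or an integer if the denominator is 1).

S_10 takes values m ≡ 0 (mod 2) with |m| ≤ 10; P(S_10=m) = C(10,(10+m)/2) · (3/4)^((10+m)/2) · (1/4)^((10-m)/2).
Distribution: P(S=-10)=1/1048576, P(S=-8)=15/524288, P(S=-6)=405/1048576, P(S=-4)=405/131072, P(S=-2)=8505/524288, P(S=0)=15309/262144, P(S=2)=76545/524288, P(S=4)=32805/131072, P(S=6)=295245/1048576, P(S=8)=98415/524288, P(S=10)=59049/1048576
E[|S_10|] = Σ_m |m|·P(S_10=m) = 667775/131072

Answer: 667775/131072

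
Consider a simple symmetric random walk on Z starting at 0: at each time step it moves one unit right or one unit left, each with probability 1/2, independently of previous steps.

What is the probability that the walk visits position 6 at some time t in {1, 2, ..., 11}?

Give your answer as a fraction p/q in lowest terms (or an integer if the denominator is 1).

Answer: 67/1024

Derivation:
Count via complement. Let g(t,s) = #length-t paths at position s with S_1..S_t all ≠ 6.
g(t,s) = g(t-1,s-1) + g(t-1,s+1) for s ≠ 6; g(t,6) = 0.
t=0: g(0,0)=1
t=1: g(1,-1)=1 g(1,1)=1
t=2: g(2,-2)=1 g(2,0)=2 g(2,2)=1
t=3: g(3,-3)=1 g(3,-1)=3 g(3,1)=3 g(3,3)=1
t=4: g(4,-4)=1 g(4,-2)=4 g(4,0)=6 g(4,2)=4 g(4,4)=1
t=5: g(5,-5)=1 g(5,-3)=5 g(5,-1)=10 g(5,1)=10 g(5,3)=5 g(5,5)=1
t=6: g(6,-6)=1 g(6,-4)=6 g(6,-2)=15 g(6,0)=20 g(6,2)=15 g(6,4)=6
t=7: g(7,-7)=1 g(7,-5)=7 g(7,-3)=21 g(7,-1)=35 g(7,1)=35 g(7,3)=21 g(7,5)=6
t=8: g(8,-8)=1 g(8,-6)=8 g(8,-4)=28 g(8,-2)=56 g(8,0)=70 g(8,2)=56 g(8,4)=27
t=9: g(9,-9)=1 g(9,-7)=9 g(9,-5)=36 g(9,-3)=84 g(9,-1)=126 g(9,1)=126 g(9,3)=83 g(9,5)=27
t=10: g(10,-10)=1 g(10,-8)=10 g(10,-6)=45 g(10,-4)=120 g(10,-2)=210 g(10,0)=252 g(10,2)=209 g(10,4)=110
t=11: g(11,-11)=1 g(11,-9)=11 g(11,-7)=55 g(11,-5)=165 g(11,-3)=330 g(11,-1)=462 g(11,1)=461 g(11,3)=319 g(11,5)=110
Paths never hitting 6: Σ_s g(11,s) = 1914
Paths hitting 6: 2^11 - 1914 = 134
P = 134/2048 = 67/1024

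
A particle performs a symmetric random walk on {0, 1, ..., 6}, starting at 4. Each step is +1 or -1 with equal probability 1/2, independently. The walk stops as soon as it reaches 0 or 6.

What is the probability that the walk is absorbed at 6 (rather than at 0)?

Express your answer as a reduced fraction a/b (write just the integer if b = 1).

Answer: 2/3

Derivation:
Symmetric walk (p = 1/2): the harmonic-function argument gives P(hit 6 before 0 | start at 4) = a/N.
P = 4/6 = 2/3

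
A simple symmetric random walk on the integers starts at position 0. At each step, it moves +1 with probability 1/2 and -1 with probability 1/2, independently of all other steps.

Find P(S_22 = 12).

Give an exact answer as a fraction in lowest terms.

To reach position 12 after 22 steps: need 17 steps of +1 and 5 of -1.
Favorable paths: C(22,17) = 26334
Total paths: 2^22 = 4194304
P = 26334/4194304 = 13167/2097152

Answer: 13167/2097152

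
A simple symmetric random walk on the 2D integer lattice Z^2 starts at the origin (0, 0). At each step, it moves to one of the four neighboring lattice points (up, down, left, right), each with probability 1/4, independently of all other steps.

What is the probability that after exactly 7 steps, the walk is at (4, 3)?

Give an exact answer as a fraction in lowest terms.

Let h be the number of horizontal steps (so 7-h are vertical). To end at (4,3) need (h+4)/2 right-steps and ((7-h)+3)/2 up-steps.
Sum over h with 4 ≤ h ≤ 4, h ≡ 0 (mod 2), 7-h ≡ 1 (mod 2):
h=4: C(7,4)·C(4,4)·C(3,3) = 35·1·1 = 35
Total favorable: 35
Total paths: 4^7 = 16384
P = 35/16384 = 35/16384

Answer: 35/16384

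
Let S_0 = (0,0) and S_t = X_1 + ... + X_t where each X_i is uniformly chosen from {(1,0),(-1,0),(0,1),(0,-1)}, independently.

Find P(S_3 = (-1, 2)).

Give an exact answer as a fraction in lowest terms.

Let h be the number of horizontal steps (so 3-h are vertical). To end at (-1,2) need (h-1)/2 right-steps and ((3-h)+2)/2 up-steps.
Sum over h with 1 ≤ h ≤ 1, h ≡ 1 (mod 2), 3-h ≡ 0 (mod 2):
h=1: C(3,1)·C(1,0)·C(2,2) = 3·1·1 = 3
Total favorable: 3
Total paths: 4^3 = 64
P = 3/64 = 3/64

Answer: 3/64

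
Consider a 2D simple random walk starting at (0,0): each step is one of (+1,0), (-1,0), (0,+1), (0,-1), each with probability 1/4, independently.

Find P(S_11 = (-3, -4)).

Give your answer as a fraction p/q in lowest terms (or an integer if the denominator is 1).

Let h be the number of horizontal steps (so 11-h are vertical). To end at (-3,-4) need (h-3)/2 right-steps and ((11-h)-4)/2 up-steps.
Sum over h with 3 ≤ h ≤ 7, h ≡ 1 (mod 2), 11-h ≡ 0 (mod 2):
h=3: C(11,3)·C(3,0)·C(8,2) = 165·1·28 = 4620
h=5: C(11,5)·C(5,1)·C(6,1) = 462·5·6 = 13860
h=7: C(11,7)·C(7,2)·C(4,0) = 330·21·1 = 6930
Total favorable: 25410
Total paths: 4^11 = 4194304
P = 25410/4194304 = 12705/2097152

Answer: 12705/2097152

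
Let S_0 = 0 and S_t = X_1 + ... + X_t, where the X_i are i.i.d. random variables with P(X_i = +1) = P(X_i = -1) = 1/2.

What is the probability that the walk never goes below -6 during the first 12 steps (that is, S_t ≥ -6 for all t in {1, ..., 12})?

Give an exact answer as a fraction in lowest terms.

Let f(t,s) = #length-t paths at position s with S_1..S_t all ≥ -6.
f(t,s) = f(t-1,s-1) + f(t-1,s+1) for s ≥ -6; f(t,s) = 0 for s < -6.
t=0: f(0,0)=1
t=1: f(1,-1)=1 f(1,1)=1
t=2: f(2,-2)=1 f(2,0)=2 f(2,2)=1
t=3: f(3,-3)=1 f(3,-1)=3 f(3,1)=3 f(3,3)=1
t=4: f(4,-4)=1 f(4,-2)=4 f(4,0)=6 f(4,2)=4 f(4,4)=1
t=5: f(5,-5)=1 f(5,-3)=5 f(5,-1)=10 f(5,1)=10 f(5,3)=5 f(5,5)=1
t=6: f(6,-6)=1 f(6,-4)=6 f(6,-2)=15 f(6,0)=20 f(6,2)=15 f(6,4)=6 f(6,6)=1
t=7: f(7,-5)=7 f(7,-3)=21 f(7,-1)=35 f(7,1)=35 f(7,3)=21 f(7,5)=7 f(7,7)=1
t=8: f(8,-6)=7 f(8,-4)=28 f(8,-2)=56 f(8,0)=70 f(8,2)=56 f(8,4)=28 f(8,6)=8 f(8,8)=1
t=9: f(9,-5)=35 f(9,-3)=84 f(9,-1)=126 f(9,1)=126 f(9,3)=84 f(9,5)=36 f(9,7)=9 f(9,9)=1
t=10: f(10,-6)=35 f(10,-4)=119 f(10,-2)=210 f(10,0)=252 f(10,2)=210 f(10,4)=120 f(10,6)=45 f(10,8)=10 f(10,10)=1
t=11: f(11,-5)=154 f(11,-3)=329 f(11,-1)=462 f(11,1)=462 f(11,3)=330 f(11,5)=165 f(11,7)=55 f(11,9)=11 f(11,11)=1
t=12: f(12,-6)=154 f(12,-4)=483 f(12,-2)=791 f(12,0)=924 f(12,2)=792 f(12,4)=495 f(12,6)=220 f(12,8)=66 f(12,10)=12 f(12,12)=1
Σ_s f(12,s) = 3938
P = 3938/4096 = 1969/2048

Answer: 1969/2048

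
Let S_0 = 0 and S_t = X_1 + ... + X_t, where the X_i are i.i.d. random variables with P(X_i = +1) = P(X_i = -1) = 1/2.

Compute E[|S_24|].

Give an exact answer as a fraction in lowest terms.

Answer: 2028117/524288

Derivation:
S_24 takes values m ≡ 0 (mod 2) with |m| ≤ 24; P(S_24=m) = C(24,(24+m)/2)/2^24.
Total paths: 2^24 = 16777216
Distribution: P(S=-24)=1/16777216, P(S=-22)=24/16777216, P(S=-20)=276/16777216, P(S=-18)=2024/16777216, P(S=-16)=10626/16777216, P(S=-14)=42504/16777216, P(S=-12)=134596/16777216, P(S=-10)=346104/16777216, P(S=-8)=735471/16777216, P(S=-6)=1307504/16777216, P(S=-4)=1961256/16777216, P(S=-2)=2496144/16777216, P(S=0)=2704156/16777216, P(S=2)=2496144/16777216, P(S=4)=1961256/16777216, P(S=6)=1307504/16777216, P(S=8)=735471/16777216, P(S=10)=346104/16777216, P(S=12)=134596/16777216, P(S=14)=42504/16777216, P(S=16)=10626/16777216, P(S=18)=2024/16777216, P(S=20)=276/16777216, P(S=22)=24/16777216, P(S=24)=1/16777216
E[|S_24|] = Σ_m |m|·P(S_24=m) = 64899744/16777216 = 2028117/524288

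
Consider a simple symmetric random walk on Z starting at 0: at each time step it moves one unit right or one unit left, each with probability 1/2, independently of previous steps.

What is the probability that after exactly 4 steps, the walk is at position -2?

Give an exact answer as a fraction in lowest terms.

To reach position -2 after 4 steps: need 1 step of +1 and 3 of -1.
Favorable paths: C(4,1) = 4
Total paths: 2^4 = 16
P = 4/16 = 1/4

Answer: 1/4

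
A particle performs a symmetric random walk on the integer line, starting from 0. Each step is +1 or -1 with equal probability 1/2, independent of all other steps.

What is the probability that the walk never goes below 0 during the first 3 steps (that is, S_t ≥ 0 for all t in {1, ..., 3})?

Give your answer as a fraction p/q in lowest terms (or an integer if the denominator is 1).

Answer: 3/8

Derivation:
Let f(t,s) = #length-t paths at position s with S_1..S_t all ≥ 0.
f(t,s) = f(t-1,s-1) + f(t-1,s+1) for s ≥ 0; f(t,s) = 0 for s < 0.
t=0: f(0,0)=1
t=1: f(1,1)=1
t=2: f(2,0)=1 f(2,2)=1
t=3: f(3,1)=2 f(3,3)=1
Σ_s f(3,s) = 3
P = 3/8 = 3/8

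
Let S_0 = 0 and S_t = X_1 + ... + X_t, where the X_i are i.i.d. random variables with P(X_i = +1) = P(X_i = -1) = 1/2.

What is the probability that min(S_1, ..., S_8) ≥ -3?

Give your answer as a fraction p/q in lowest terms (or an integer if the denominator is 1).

Let f(t,s) = #length-t paths at position s with S_1..S_t all ≥ -3.
f(t,s) = f(t-1,s-1) + f(t-1,s+1) for s ≥ -3; f(t,s) = 0 for s < -3.
t=0: f(0,0)=1
t=1: f(1,-1)=1 f(1,1)=1
t=2: f(2,-2)=1 f(2,0)=2 f(2,2)=1
t=3: f(3,-3)=1 f(3,-1)=3 f(3,1)=3 f(3,3)=1
t=4: f(4,-2)=4 f(4,0)=6 f(4,2)=4 f(4,4)=1
t=5: f(5,-3)=4 f(5,-1)=10 f(5,1)=10 f(5,3)=5 f(5,5)=1
t=6: f(6,-2)=14 f(6,0)=20 f(6,2)=15 f(6,4)=6 f(6,6)=1
t=7: f(7,-3)=14 f(7,-1)=34 f(7,1)=35 f(7,3)=21 f(7,5)=7 f(7,7)=1
t=8: f(8,-2)=48 f(8,0)=69 f(8,2)=56 f(8,4)=28 f(8,6)=8 f(8,8)=1
Σ_s f(8,s) = 210
P = 210/256 = 105/128

Answer: 105/128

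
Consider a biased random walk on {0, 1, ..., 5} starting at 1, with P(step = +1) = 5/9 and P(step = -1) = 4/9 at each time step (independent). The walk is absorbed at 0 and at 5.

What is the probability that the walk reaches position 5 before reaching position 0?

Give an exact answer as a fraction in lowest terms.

Biased walk: p = 5/9, q = 4/9, r = q/p = 4/5
Gambler's ruin: P(hit 5 before 0 | start at 1) = (1 - r^a)/(1 - r^N)
r^1 = 4/5; r^5 = 1024/3125
P = (1 - 4/5) / (1 - 1024/3125) = 1/5 / 2101/3125 = 625/2101

Answer: 625/2101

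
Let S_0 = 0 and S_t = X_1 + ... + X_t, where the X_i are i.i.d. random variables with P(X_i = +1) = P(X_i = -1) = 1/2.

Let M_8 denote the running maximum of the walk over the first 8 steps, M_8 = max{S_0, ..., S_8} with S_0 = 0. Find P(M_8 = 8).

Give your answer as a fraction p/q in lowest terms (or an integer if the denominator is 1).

Answer: 1/256

Derivation:
Let M_8 = max(S_0,...,S_8). Use the reflection principle: for j ≥ 1, #{paths with M_8 ≥ j} = #{S_8 ≥ j} + #{S_8 ≥ j+1}.
By reflection, #{M_8 ≥ 8} = #{S_8 ≥ 8} + #{S_8 ≥ 9} = 1 + 0 = 1.
#{M_8 ≥ 9} = #{S_8 ≥ 9} + #{S_8 ≥ 10} = 0 + 0 = 0.
#{M_8 = 8} = 1 - 0 = 1.
P(M_8 = 8) = 1/256 = 1/256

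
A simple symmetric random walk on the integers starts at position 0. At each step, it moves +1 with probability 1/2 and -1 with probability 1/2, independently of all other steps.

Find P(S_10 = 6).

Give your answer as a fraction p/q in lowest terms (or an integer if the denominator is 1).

To reach position 6 after 10 steps: need 8 steps of +1 and 2 of -1.
Favorable paths: C(10,8) = 45
Total paths: 2^10 = 1024
P = 45/1024 = 45/1024

Answer: 45/1024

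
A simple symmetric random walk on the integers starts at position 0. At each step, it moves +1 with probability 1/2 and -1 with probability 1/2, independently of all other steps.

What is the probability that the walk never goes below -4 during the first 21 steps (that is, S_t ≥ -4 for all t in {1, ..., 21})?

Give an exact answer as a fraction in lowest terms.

Answer: 748391/1048576

Derivation:
Let f(t,s) = #length-t paths at position s with S_1..S_t all ≥ -4.
f(t,s) = f(t-1,s-1) + f(t-1,s+1) for s ≥ -4; f(t,s) = 0 for s < -4.
t=0: f(0,0)=1
t=1: f(1,-1)=1 f(1,1)=1
t=2: f(2,-2)=1 f(2,0)=2 f(2,2)=1
t=3: f(3,-3)=1 f(3,-1)=3 f(3,1)=3 f(3,3)=1
t=4: f(4,-4)=1 f(4,-2)=4 f(4,0)=6 f(4,2)=4 f(4,4)=1
t=5: f(5,-3)=5 f(5,-1)=10 f(5,1)=10 f(5,3)=5 f(5,5)=1
t=6: f(6,-4)=5 f(6,-2)=15 f(6,0)=20 f(6,2)=15 f(6,4)=6 f(6,6)=1
t=7: f(7,-3)=20 f(7,-1)=35 f(7,1)=35 f(7,3)=21 f(7,5)=7 f(7,7)=1
t=8: f(8,-4)=20 f(8,-2)=55 f(8,0)=70 f(8,2)=56 f(8,4)=28 f(8,6)=8 f(8,8)=1
t=9: f(9,-3)=75 f(9,-1)=125 f(9,1)=126 f(9,3)=84 f(9,5)=36 f(9,7)=9 f(9,9)=1
t=10: f(10,-4)=75 f(10,-2)=200 f(10,0)=251 f(10,2)=210 f(10,4)=120 f(10,6)=45 f(10,8)=10 f(10,10)=1
t=11: f(11,-3)=275 f(11,-1)=451 f(11,1)=461 f(11,3)=330 f(11,5)=165 f(11,7)=55 f(11,9)=11 f(11,11)=1
t=12: f(12,-4)=275 f(12,-2)=726 f(12,0)=912 f(12,2)=791 f(12,4)=495 f(12,6)=220 f(12,8)=66 f(12,10)=12 f(12,12)=1
t=13: f(13,-3)=1001 f(13,-1)=1638 f(13,1)=1703 f(13,3)=1286 f(13,5)=715 f(13,7)=286 f(13,9)=78 f(13,11)=13 f(13,13)=1
t=14: f(14,-4)=1001 f(14,-2)=2639 f(14,0)=3341 f(14,2)=2989 f(14,4)=2001 f(14,6)=1001 f(14,8)=364 f(14,10)=91 f(14,12)=14 f(14,14)=1
t=15: f(15,-3)=3640 f(15,-1)=5980 f(15,1)=6330 f(15,3)=4990 f(15,5)=3002 f(15,7)=1365 f(15,9)=455 f(15,11)=105 f(15,13)=15 f(15,15)=1
t=16: f(16,-4)=3640 f(16,-2)=9620 f(16,0)=12310 f(16,2)=11320 f(16,4)=7992 f(16,6)=4367 f(16,8)=1820 f(16,10)=560 f(16,12)=120 f(16,14)=16 f(16,16)=1
t=17: f(17,-3)=13260 f(17,-1)=21930 f(17,1)=23630 f(17,3)=19312 f(17,5)=12359 f(17,7)=6187 f(17,9)=2380 f(17,11)=680 f(17,13)=136 f(17,15)=17 f(17,17)=1
t=18: f(18,-4)=13260 f(18,-2)=35190 f(18,0)=45560 f(18,2)=42942 f(18,4)=31671 f(18,6)=18546 f(18,8)=8567 f(18,10)=3060 f(18,12)=816 f(18,14)=153 f(18,16)=18 f(18,18)=1
t=19: f(19,-3)=48450 f(19,-1)=80750 f(19,1)=88502 f(19,3)=74613 f(19,5)=50217 f(19,7)=27113 f(19,9)=11627 f(19,11)=3876 f(19,13)=969 f(19,15)=171 f(19,17)=19 f(19,19)=1
t=20: f(20,-4)=48450 f(20,-2)=129200 f(20,0)=169252 f(20,2)=163115 f(20,4)=124830 f(20,6)=77330 f(20,8)=38740 f(20,10)=15503 f(20,12)=4845 f(20,14)=1140 f(20,16)=190 f(20,18)=20 f(20,20)=1
t=21: f(21,-3)=177650 f(21,-1)=298452 f(21,1)=332367 f(21,3)=287945 f(21,5)=202160 f(21,7)=116070 f(21,9)=54243 f(21,11)=20348 f(21,13)=5985 f(21,15)=1330 f(21,17)=210 f(21,19)=21 f(21,21)=1
Σ_s f(21,s) = 1496782
P = 1496782/2097152 = 748391/1048576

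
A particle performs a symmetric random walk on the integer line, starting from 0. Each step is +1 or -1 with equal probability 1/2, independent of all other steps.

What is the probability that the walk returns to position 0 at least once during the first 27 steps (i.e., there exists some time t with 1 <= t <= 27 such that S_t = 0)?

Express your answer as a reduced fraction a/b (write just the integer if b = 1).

Answer: 7088533/8388608

Derivation:
Count via complement. Let g(t,s) = #length-t paths at position s with S_1..S_t all ≠ 0.
g(t,s) = g(t-1,s-1) + g(t-1,s+1) for s ≠ 0; g(t,0) = 0.
t=0: g(0,0)=1
t=1: g(1,-1)=1 g(1,1)=1
t=2: g(2,-2)=1 g(2,2)=1
t=3: g(3,-3)=1 g(3,-1)=1 g(3,1)=1 g(3,3)=1
t=4: g(4,-4)=1 g(4,-2)=2 g(4,2)=2 g(4,4)=1
t=5: g(5,-5)=1 g(5,-3)=3 g(5,-1)=2 g(5,1)=2 g(5,3)=3 g(5,5)=1
t=6: g(6,-6)=1 g(6,-4)=4 g(6,-2)=5 g(6,2)=5 g(6,4)=4 g(6,6)=1
t=7: g(7,-7)=1 g(7,-5)=5 g(7,-3)=9 g(7,-1)=5 g(7,1)=5 g(7,3)=9 g(7,5)=5 g(7,7)=1
t=8: g(8,-8)=1 g(8,-6)=6 g(8,-4)=14 g(8,-2)=14 g(8,2)=14 g(8,4)=14 g(8,6)=6 g(8,8)=1
t=9: g(9,-9)=1 g(9,-7)=7 g(9,-5)=20 g(9,-3)=28 g(9,-1)=14 g(9,1)=14 g(9,3)=28 g(9,5)=20 g(9,7)=7 g(9,9)=1
t=10: g(10,-10)=1 g(10,-8)=8 g(10,-6)=27 g(10,-4)=48 g(10,-2)=42 g(10,2)=42 g(10,4)=48 g(10,6)=27 g(10,8)=8 g(10,10)=1
t=11: g(11,-11)=1 g(11,-9)=9 g(11,-7)=35 g(11,-5)=75 g(11,-3)=90 g(11,-1)=42 g(11,1)=42 g(11,3)=90 g(11,5)=75 g(11,7)=35 g(11,9)=9 g(11,11)=1
t=12: g(12,-12)=1 g(12,-10)=10 g(12,-8)=44 g(12,-6)=110 g(12,-4)=165 g(12,-2)=132 g(12,2)=132 g(12,4)=165 g(12,6)=110 g(12,8)=44 g(12,10)=10 g(12,12)=1
t=13: g(13,-13)=1 g(13,-11)=11 g(13,-9)=54 g(13,-7)=154 g(13,-5)=275 g(13,-3)=297 g(13,-1)=132 g(13,1)=132 g(13,3)=297 g(13,5)=275 g(13,7)=154 g(13,9)=54 g(13,11)=11 g(13,13)=1
t=14: g(14,-14)=1 g(14,-12)=12 g(14,-10)=65 g(14,-8)=208 g(14,-6)=429 g(14,-4)=572 g(14,-2)=429 g(14,2)=429 g(14,4)=572 g(14,6)=429 g(14,8)=208 g(14,10)=65 g(14,12)=12 g(14,14)=1
t=15: g(15,-15)=1 g(15,-13)=13 g(15,-11)=77 g(15,-9)=273 g(15,-7)=637 g(15,-5)=1001 g(15,-3)=1001 g(15,-1)=429 g(15,1)=429 g(15,3)=1001 g(15,5)=1001 g(15,7)=637 g(15,9)=273 g(15,11)=77 g(15,13)=13 g(15,15)=1
t=16: g(16,-16)=1 g(16,-14)=14 g(16,-12)=90 g(16,-10)=350 g(16,-8)=910 g(16,-6)=1638 g(16,-4)=2002 g(16,-2)=1430 g(16,2)=1430 g(16,4)=2002 g(16,6)=1638 g(16,8)=910 g(16,10)=350 g(16,12)=90 g(16,14)=14 g(16,16)=1
t=17: g(17,-17)=1 g(17,-15)=15 g(17,-13)=104 g(17,-11)=440 g(17,-9)=1260 g(17,-7)=2548 g(17,-5)=3640 g(17,-3)=3432 g(17,-1)=1430 g(17,1)=1430 g(17,3)=3432 g(17,5)=3640 g(17,7)=2548 g(17,9)=1260 g(17,11)=440 g(17,13)=104 g(17,15)=15 g(17,17)=1
t=18: g(18,-18)=1 g(18,-16)=16 g(18,-14)=119 g(18,-12)=544 g(18,-10)=1700 g(18,-8)=3808 g(18,-6)=6188 g(18,-4)=7072 g(18,-2)=4862 g(18,2)=4862 g(18,4)=7072 g(18,6)=6188 g(18,8)=3808 g(18,10)=1700 g(18,12)=544 g(18,14)=119 g(18,16)=16 g(18,18)=1
t=19: g(19,-19)=1 g(19,-17)=17 g(19,-15)=135 g(19,-13)=663 g(19,-11)=2244 g(19,-9)=5508 g(19,-7)=9996 g(19,-5)=13260 g(19,-3)=11934 g(19,-1)=4862 g(19,1)=4862 g(19,3)=11934 g(19,5)=13260 g(19,7)=9996 g(19,9)=5508 g(19,11)=2244 g(19,13)=663 g(19,15)=135 g(19,17)=17 g(19,19)=1
t=20: g(20,-20)=1 g(20,-18)=18 g(20,-16)=152 g(20,-14)=798 g(20,-12)=2907 g(20,-10)=7752 g(20,-8)=15504 g(20,-6)=23256 g(20,-4)=25194 g(20,-2)=16796 g(20,2)=16796 g(20,4)=25194 g(20,6)=23256 g(20,8)=15504 g(20,10)=7752 g(20,12)=2907 g(20,14)=798 g(20,16)=152 g(20,18)=18 g(20,20)=1
t=21: g(21,-21)=1 g(21,-19)=19 g(21,-17)=170 g(21,-15)=950 g(21,-13)=3705 g(21,-11)=10659 g(21,-9)=23256 g(21,-7)=38760 g(21,-5)=48450 g(21,-3)=41990 g(21,-1)=16796 g(21,1)=16796 g(21,3)=41990 g(21,5)=48450 g(21,7)=38760 g(21,9)=23256 g(21,11)=10659 g(21,13)=3705 g(21,15)=950 g(21,17)=170 g(21,19)=19 g(21,21)=1
t=22: g(22,-22)=1 g(22,-20)=20 g(22,-18)=189 g(22,-16)=1120 g(22,-14)=4655 g(22,-12)=14364 g(22,-10)=33915 g(22,-8)=62016 g(22,-6)=87210 g(22,-4)=90440 g(22,-2)=58786 g(22,2)=58786 g(22,4)=90440 g(22,6)=87210 g(22,8)=62016 g(22,10)=33915 g(22,12)=14364 g(22,14)=4655 g(22,16)=1120 g(22,18)=189 g(22,20)=20 g(22,22)=1
t=23: g(23,-23)=1 g(23,-21)=21 g(23,-19)=209 g(23,-17)=1309 g(23,-15)=5775 g(23,-13)=19019 g(23,-11)=48279 g(23,-9)=95931 g(23,-7)=149226 g(23,-5)=177650 g(23,-3)=149226 g(23,-1)=58786 g(23,1)=58786 g(23,3)=149226 g(23,5)=177650 g(23,7)=149226 g(23,9)=95931 g(23,11)=48279 g(23,13)=19019 g(23,15)=5775 g(23,17)=1309 g(23,19)=209 g(23,21)=21 g(23,23)=1
t=24: g(24,-24)=1 g(24,-22)=22 g(24,-20)=230 g(24,-18)=1518 g(24,-16)=7084 g(24,-14)=24794 g(24,-12)=67298 g(24,-10)=144210 g(24,-8)=245157 g(24,-6)=326876 g(24,-4)=326876 g(24,-2)=208012 g(24,2)=208012 g(24,4)=326876 g(24,6)=326876 g(24,8)=245157 g(24,10)=144210 g(24,12)=67298 g(24,14)=24794 g(24,16)=7084 g(24,18)=1518 g(24,20)=230 g(24,22)=22 g(24,24)=1
t=25: g(25,-25)=1 g(25,-23)=23 g(25,-21)=252 g(25,-19)=1748 g(25,-17)=8602 g(25,-15)=31878 g(25,-13)=92092 g(25,-11)=211508 g(25,-9)=389367 g(25,-7)=572033 g(25,-5)=653752 g(25,-3)=534888 g(25,-1)=208012 g(25,1)=208012 g(25,3)=534888 g(25,5)=653752 g(25,7)=572033 g(25,9)=389367 g(25,11)=211508 g(25,13)=92092 g(25,15)=31878 g(25,17)=8602 g(25,19)=1748 g(25,21)=252 g(25,23)=23 g(25,25)=1
t=26: g(26,-26)=1 g(26,-24)=24 g(26,-22)=275 g(26,-20)=2000 g(26,-18)=10350 g(26,-16)=40480 g(26,-14)=123970 g(26,-12)=303600 g(26,-10)=600875 g(26,-8)=961400 g(26,-6)=1225785 g(26,-4)=1188640 g(26,-2)=742900 g(26,2)=742900 g(26,4)=1188640 g(26,6)=1225785 g(26,8)=961400 g(26,10)=600875 g(26,12)=303600 g(26,14)=123970 g(26,16)=40480 g(26,18)=10350 g(26,20)=2000 g(26,22)=275 g(26,24)=24 g(26,26)=1
t=27: g(27,-27)=1 g(27,-25)=25 g(27,-23)=299 g(27,-21)=2275 g(27,-19)=12350 g(27,-17)=50830 g(27,-15)=164450 g(27,-13)=427570 g(27,-11)=904475 g(27,-9)=1562275 g(27,-7)=2187185 g(27,-5)=2414425 g(27,-3)=1931540 g(27,-1)=742900 g(27,1)=742900 g(27,3)=1931540 g(27,5)=2414425 g(27,7)=2187185 g(27,9)=1562275 g(27,11)=904475 g(27,13)=427570 g(27,15)=164450 g(27,17)=50830 g(27,19)=12350 g(27,21)=2275 g(27,23)=299 g(27,25)=25 g(27,27)=1
Paths never hitting 0: Σ_s g(27,s) = 20801200
Paths hitting 0: 2^27 - 20801200 = 113416528
P = 113416528/134217728 = 7088533/8388608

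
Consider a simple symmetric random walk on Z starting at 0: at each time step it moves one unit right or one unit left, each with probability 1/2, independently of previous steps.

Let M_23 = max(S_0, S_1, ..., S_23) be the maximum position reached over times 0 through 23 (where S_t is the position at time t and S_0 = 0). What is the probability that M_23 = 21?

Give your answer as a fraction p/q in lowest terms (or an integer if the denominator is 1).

Let M_23 = max(S_0,...,S_23). Use the reflection principle: for j ≥ 1, #{paths with M_23 ≥ j} = #{S_23 ≥ j} + #{S_23 ≥ j+1}.
By reflection, #{M_23 ≥ 21} = #{S_23 ≥ 21} + #{S_23 ≥ 22} = 24 + 1 = 25.
#{M_23 ≥ 22} = #{S_23 ≥ 22} + #{S_23 ≥ 23} = 1 + 1 = 2.
#{M_23 = 21} = 25 - 2 = 23.
P(M_23 = 21) = 23/8388608 = 23/8388608

Answer: 23/8388608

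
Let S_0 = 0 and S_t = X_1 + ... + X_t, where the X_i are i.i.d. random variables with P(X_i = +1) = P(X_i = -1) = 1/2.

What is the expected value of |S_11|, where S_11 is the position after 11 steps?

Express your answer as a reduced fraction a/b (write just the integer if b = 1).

Answer: 693/256

Derivation:
S_11 takes values m ≡ 1 (mod 2) with |m| ≤ 11; P(S_11=m) = C(11,(11+m)/2)/2^11.
Total paths: 2^11 = 2048
Distribution: P(S=-11)=1/2048, P(S=-9)=11/2048, P(S=-7)=55/2048, P(S=-5)=165/2048, P(S=-3)=330/2048, P(S=-1)=462/2048, P(S=1)=462/2048, P(S=3)=330/2048, P(S=5)=165/2048, P(S=7)=55/2048, P(S=9)=11/2048, P(S=11)=1/2048
E[|S_11|] = Σ_m |m|·P(S_11=m) = 5544/2048 = 693/256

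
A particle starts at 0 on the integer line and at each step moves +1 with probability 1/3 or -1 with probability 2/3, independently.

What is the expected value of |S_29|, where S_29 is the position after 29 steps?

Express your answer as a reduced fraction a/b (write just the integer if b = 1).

Answer: 224313154766801/22876792454961

Derivation:
S_29 takes values m ≡ 1 (mod 2) with |m| ≤ 29; P(S_29=m) = C(29,(29+m)/2) · (1/3)^((29+m)/2) · (2/3)^((29-m)/2).
Distribution: P(S=-29)=536870912/68630377364883, P(S=-27)=7784628224/68630377364883, P(S=-25)=54492397568/68630377364883, P(S=-23)=27246198784/7625597484987, P(S=-21)=88550146048/7625597484987, P(S=-19)=221375365120/7625597484987, P(S=-17)=442750730240/7625597484987, P(S=-15)=727376199680/7625597484987, P(S=-13)=1000142274560/7625597484987, P(S=-11)=3500497960960/22876792454961, P(S=-9)=3500497960960/22876792454961, P(S=-7)=3023157329920/22876792454961, P(S=-5)=755789332480/7625597484987, P(S=-3)=494169948160/7625597484987, P(S=-1)=282382827520/7625597484987, P(S=1)=141191413760/7625597484987, P(S=3)=61771243520/7625597484987, P(S=5)=23618416640/7625597484987, P(S=7)=23618416640/22876792454961, P(S=9)=6836910080/22876792454961, P(S=11)=1709227520/22876792454961, P(S=13)=122087680/7625597484987, P(S=15)=22197760/7625597484987, P(S=17)=3377920/7625597484987, P(S=19)=422240/7625597484987, P(S=21)=42224/7625597484987, P(S=23)=3248/7625597484987, P(S=25)=1624/68630377364883, P(S=27)=58/68630377364883, P(S=29)=1/68630377364883
E[|S_29|] = Σ_m |m|·P(S_29=m) = 224313154766801/22876792454961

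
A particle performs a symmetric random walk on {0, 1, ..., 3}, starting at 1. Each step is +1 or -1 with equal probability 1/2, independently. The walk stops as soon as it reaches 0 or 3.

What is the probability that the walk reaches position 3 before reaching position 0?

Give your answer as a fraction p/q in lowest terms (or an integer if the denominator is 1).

Answer: 1/3

Derivation:
Symmetric walk (p = 1/2): the harmonic-function argument gives P(hit 3 before 0 | start at 1) = a/N.
P = 1/3 = 1/3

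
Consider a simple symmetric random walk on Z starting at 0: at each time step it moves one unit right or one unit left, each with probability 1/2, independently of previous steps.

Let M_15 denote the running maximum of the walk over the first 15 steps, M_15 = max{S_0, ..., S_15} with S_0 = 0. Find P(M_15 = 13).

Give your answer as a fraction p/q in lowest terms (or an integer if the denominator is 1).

Answer: 15/32768

Derivation:
Let M_15 = max(S_0,...,S_15). Use the reflection principle: for j ≥ 1, #{paths with M_15 ≥ j} = #{S_15 ≥ j} + #{S_15 ≥ j+1}.
By reflection, #{M_15 ≥ 13} = #{S_15 ≥ 13} + #{S_15 ≥ 14} = 16 + 1 = 17.
#{M_15 ≥ 14} = #{S_15 ≥ 14} + #{S_15 ≥ 15} = 1 + 1 = 2.
#{M_15 = 13} = 17 - 2 = 15.
P(M_15 = 13) = 15/32768 = 15/32768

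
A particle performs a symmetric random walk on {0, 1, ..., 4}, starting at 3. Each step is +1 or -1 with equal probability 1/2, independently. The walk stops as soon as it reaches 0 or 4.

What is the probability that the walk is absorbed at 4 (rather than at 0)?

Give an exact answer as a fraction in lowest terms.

Symmetric walk (p = 1/2): the harmonic-function argument gives P(hit 4 before 0 | start at 3) = a/N.
P = 3/4 = 3/4

Answer: 3/4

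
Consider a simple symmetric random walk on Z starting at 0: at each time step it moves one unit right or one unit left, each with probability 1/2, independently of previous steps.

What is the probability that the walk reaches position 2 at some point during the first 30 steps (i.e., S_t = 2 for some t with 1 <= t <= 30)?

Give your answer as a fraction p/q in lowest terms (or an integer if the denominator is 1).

Answer: 773201629/1073741824

Derivation:
Count via complement. Let g(t,s) = #length-t paths at position s with S_1..S_t all ≠ 2.
g(t,s) = g(t-1,s-1) + g(t-1,s+1) for s ≠ 2; g(t,2) = 0.
t=0: g(0,0)=1
t=1: g(1,-1)=1 g(1,1)=1
t=2: g(2,-2)=1 g(2,0)=2
t=3: g(3,-3)=1 g(3,-1)=3 g(3,1)=2
t=4: g(4,-4)=1 g(4,-2)=4 g(4,0)=5
t=5: g(5,-5)=1 g(5,-3)=5 g(5,-1)=9 g(5,1)=5
t=6: g(6,-6)=1 g(6,-4)=6 g(6,-2)=14 g(6,0)=14
t=7: g(7,-7)=1 g(7,-5)=7 g(7,-3)=20 g(7,-1)=28 g(7,1)=14
t=8: g(8,-8)=1 g(8,-6)=8 g(8,-4)=27 g(8,-2)=48 g(8,0)=42
t=9: g(9,-9)=1 g(9,-7)=9 g(9,-5)=35 g(9,-3)=75 g(9,-1)=90 g(9,1)=42
t=10: g(10,-10)=1 g(10,-8)=10 g(10,-6)=44 g(10,-4)=110 g(10,-2)=165 g(10,0)=132
t=11: g(11,-11)=1 g(11,-9)=11 g(11,-7)=54 g(11,-5)=154 g(11,-3)=275 g(11,-1)=297 g(11,1)=132
t=12: g(12,-12)=1 g(12,-10)=12 g(12,-8)=65 g(12,-6)=208 g(12,-4)=429 g(12,-2)=572 g(12,0)=429
t=13: g(13,-13)=1 g(13,-11)=13 g(13,-9)=77 g(13,-7)=273 g(13,-5)=637 g(13,-3)=1001 g(13,-1)=1001 g(13,1)=429
t=14: g(14,-14)=1 g(14,-12)=14 g(14,-10)=90 g(14,-8)=350 g(14,-6)=910 g(14,-4)=1638 g(14,-2)=2002 g(14,0)=1430
t=15: g(15,-15)=1 g(15,-13)=15 g(15,-11)=104 g(15,-9)=440 g(15,-7)=1260 g(15,-5)=2548 g(15,-3)=3640 g(15,-1)=3432 g(15,1)=1430
t=16: g(16,-16)=1 g(16,-14)=16 g(16,-12)=119 g(16,-10)=544 g(16,-8)=1700 g(16,-6)=3808 g(16,-4)=6188 g(16,-2)=7072 g(16,0)=4862
t=17: g(17,-17)=1 g(17,-15)=17 g(17,-13)=135 g(17,-11)=663 g(17,-9)=2244 g(17,-7)=5508 g(17,-5)=9996 g(17,-3)=13260 g(17,-1)=11934 g(17,1)=4862
t=18: g(18,-18)=1 g(18,-16)=18 g(18,-14)=152 g(18,-12)=798 g(18,-10)=2907 g(18,-8)=7752 g(18,-6)=15504 g(18,-4)=23256 g(18,-2)=25194 g(18,0)=16796
t=19: g(19,-19)=1 g(19,-17)=19 g(19,-15)=170 g(19,-13)=950 g(19,-11)=3705 g(19,-9)=10659 g(19,-7)=23256 g(19,-5)=38760 g(19,-3)=48450 g(19,-1)=41990 g(19,1)=16796
t=20: g(20,-20)=1 g(20,-18)=20 g(20,-16)=189 g(20,-14)=1120 g(20,-12)=4655 g(20,-10)=14364 g(20,-8)=33915 g(20,-6)=62016 g(20,-4)=87210 g(20,-2)=90440 g(20,0)=58786
t=21: g(21,-21)=1 g(21,-19)=21 g(21,-17)=209 g(21,-15)=1309 g(21,-13)=5775 g(21,-11)=19019 g(21,-9)=48279 g(21,-7)=95931 g(21,-5)=149226 g(21,-3)=177650 g(21,-1)=149226 g(21,1)=58786
t=22: g(22,-22)=1 g(22,-20)=22 g(22,-18)=230 g(22,-16)=1518 g(22,-14)=7084 g(22,-12)=24794 g(22,-10)=67298 g(22,-8)=144210 g(22,-6)=245157 g(22,-4)=326876 g(22,-2)=326876 g(22,0)=208012
t=23: g(23,-23)=1 g(23,-21)=23 g(23,-19)=252 g(23,-17)=1748 g(23,-15)=8602 g(23,-13)=31878 g(23,-11)=92092 g(23,-9)=211508 g(23,-7)=389367 g(23,-5)=572033 g(23,-3)=653752 g(23,-1)=534888 g(23,1)=208012
t=24: g(24,-24)=1 g(24,-22)=24 g(24,-20)=275 g(24,-18)=2000 g(24,-16)=10350 g(24,-14)=40480 g(24,-12)=123970 g(24,-10)=303600 g(24,-8)=600875 g(24,-6)=961400 g(24,-4)=1225785 g(24,-2)=1188640 g(24,0)=742900
t=25: g(25,-25)=1 g(25,-23)=25 g(25,-21)=299 g(25,-19)=2275 g(25,-17)=12350 g(25,-15)=50830 g(25,-13)=164450 g(25,-11)=427570 g(25,-9)=904475 g(25,-7)=1562275 g(25,-5)=2187185 g(25,-3)=2414425 g(25,-1)=1931540 g(25,1)=742900
t=26: g(26,-26)=1 g(26,-24)=26 g(26,-22)=324 g(26,-20)=2574 g(26,-18)=14625 g(26,-16)=63180 g(26,-14)=215280 g(26,-12)=592020 g(26,-10)=1332045 g(26,-8)=2466750 g(26,-6)=3749460 g(26,-4)=4601610 g(26,-2)=4345965 g(26,0)=2674440
t=27: g(27,-27)=1 g(27,-25)=27 g(27,-23)=350 g(27,-21)=2898 g(27,-19)=17199 g(27,-17)=77805 g(27,-15)=278460 g(27,-13)=807300 g(27,-11)=1924065 g(27,-9)=3798795 g(27,-7)=6216210 g(27,-5)=8351070 g(27,-3)=8947575 g(27,-1)=7020405 g(27,1)=2674440
t=28: g(28,-28)=1 g(28,-26)=28 g(28,-24)=377 g(28,-22)=3248 g(28,-20)=20097 g(28,-18)=95004 g(28,-16)=356265 g(28,-14)=1085760 g(28,-12)=2731365 g(28,-10)=5722860 g(28,-8)=10015005 g(28,-6)=14567280 g(28,-4)=17298645 g(28,-2)=15967980 g(28,0)=9694845
t=29: g(29,-29)=1 g(29,-27)=29 g(29,-25)=405 g(29,-23)=3625 g(29,-21)=23345 g(29,-19)=115101 g(29,-17)=451269 g(29,-15)=1442025 g(29,-13)=3817125 g(29,-11)=8454225 g(29,-9)=15737865 g(29,-7)=24582285 g(29,-5)=31865925 g(29,-3)=33266625 g(29,-1)=25662825 g(29,1)=9694845
t=30: g(30,-30)=1 g(30,-28)=30 g(30,-26)=434 g(30,-24)=4030 g(30,-22)=26970 g(30,-20)=138446 g(30,-18)=566370 g(30,-16)=1893294 g(30,-14)=5259150 g(30,-12)=12271350 g(30,-10)=24192090 g(30,-8)=40320150 g(30,-6)=56448210 g(30,-4)=65132550 g(30,-2)=58929450 g(30,0)=35357670
Paths never hitting 2: Σ_s g(30,s) = 300540195
Paths hitting 2: 2^30 - 300540195 = 773201629
P = 773201629/1073741824 = 773201629/1073741824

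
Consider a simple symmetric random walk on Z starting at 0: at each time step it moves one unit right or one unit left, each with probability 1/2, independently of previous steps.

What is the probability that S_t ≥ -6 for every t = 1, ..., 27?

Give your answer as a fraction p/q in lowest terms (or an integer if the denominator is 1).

Let f(t,s) = #length-t paths at position s with S_1..S_t all ≥ -6.
f(t,s) = f(t-1,s-1) + f(t-1,s+1) for s ≥ -6; f(t,s) = 0 for s < -6.
t=0: f(0,0)=1
t=1: f(1,-1)=1 f(1,1)=1
t=2: f(2,-2)=1 f(2,0)=2 f(2,2)=1
t=3: f(3,-3)=1 f(3,-1)=3 f(3,1)=3 f(3,3)=1
t=4: f(4,-4)=1 f(4,-2)=4 f(4,0)=6 f(4,2)=4 f(4,4)=1
t=5: f(5,-5)=1 f(5,-3)=5 f(5,-1)=10 f(5,1)=10 f(5,3)=5 f(5,5)=1
t=6: f(6,-6)=1 f(6,-4)=6 f(6,-2)=15 f(6,0)=20 f(6,2)=15 f(6,4)=6 f(6,6)=1
t=7: f(7,-5)=7 f(7,-3)=21 f(7,-1)=35 f(7,1)=35 f(7,3)=21 f(7,5)=7 f(7,7)=1
t=8: f(8,-6)=7 f(8,-4)=28 f(8,-2)=56 f(8,0)=70 f(8,2)=56 f(8,4)=28 f(8,6)=8 f(8,8)=1
t=9: f(9,-5)=35 f(9,-3)=84 f(9,-1)=126 f(9,1)=126 f(9,3)=84 f(9,5)=36 f(9,7)=9 f(9,9)=1
t=10: f(10,-6)=35 f(10,-4)=119 f(10,-2)=210 f(10,0)=252 f(10,2)=210 f(10,4)=120 f(10,6)=45 f(10,8)=10 f(10,10)=1
t=11: f(11,-5)=154 f(11,-3)=329 f(11,-1)=462 f(11,1)=462 f(11,3)=330 f(11,5)=165 f(11,7)=55 f(11,9)=11 f(11,11)=1
t=12: f(12,-6)=154 f(12,-4)=483 f(12,-2)=791 f(12,0)=924 f(12,2)=792 f(12,4)=495 f(12,6)=220 f(12,8)=66 f(12,10)=12 f(12,12)=1
t=13: f(13,-5)=637 f(13,-3)=1274 f(13,-1)=1715 f(13,1)=1716 f(13,3)=1287 f(13,5)=715 f(13,7)=286 f(13,9)=78 f(13,11)=13 f(13,13)=1
t=14: f(14,-6)=637 f(14,-4)=1911 f(14,-2)=2989 f(14,0)=3431 f(14,2)=3003 f(14,4)=2002 f(14,6)=1001 f(14,8)=364 f(14,10)=91 f(14,12)=14 f(14,14)=1
t=15: f(15,-5)=2548 f(15,-3)=4900 f(15,-1)=6420 f(15,1)=6434 f(15,3)=5005 f(15,5)=3003 f(15,7)=1365 f(15,9)=455 f(15,11)=105 f(15,13)=15 f(15,15)=1
t=16: f(16,-6)=2548 f(16,-4)=7448 f(16,-2)=11320 f(16,0)=12854 f(16,2)=11439 f(16,4)=8008 f(16,6)=4368 f(16,8)=1820 f(16,10)=560 f(16,12)=120 f(16,14)=16 f(16,16)=1
t=17: f(17,-5)=9996 f(17,-3)=18768 f(17,-1)=24174 f(17,1)=24293 f(17,3)=19447 f(17,5)=12376 f(17,7)=6188 f(17,9)=2380 f(17,11)=680 f(17,13)=136 f(17,15)=17 f(17,17)=1
t=18: f(18,-6)=9996 f(18,-4)=28764 f(18,-2)=42942 f(18,0)=48467 f(18,2)=43740 f(18,4)=31823 f(18,6)=18564 f(18,8)=8568 f(18,10)=3060 f(18,12)=816 f(18,14)=153 f(18,16)=18 f(18,18)=1
t=19: f(19,-5)=38760 f(19,-3)=71706 f(19,-1)=91409 f(19,1)=92207 f(19,3)=75563 f(19,5)=50387 f(19,7)=27132 f(19,9)=11628 f(19,11)=3876 f(19,13)=969 f(19,15)=171 f(19,17)=19 f(19,19)=1
t=20: f(20,-6)=38760 f(20,-4)=110466 f(20,-2)=163115 f(20,0)=183616 f(20,2)=167770 f(20,4)=125950 f(20,6)=77519 f(20,8)=38760 f(20,10)=15504 f(20,12)=4845 f(20,14)=1140 f(20,16)=190 f(20,18)=20 f(20,20)=1
t=21: f(21,-5)=149226 f(21,-3)=273581 f(21,-1)=346731 f(21,1)=351386 f(21,3)=293720 f(21,5)=203469 f(21,7)=116279 f(21,9)=54264 f(21,11)=20349 f(21,13)=5985 f(21,15)=1330 f(21,17)=210 f(21,19)=21 f(21,21)=1
t=22: f(22,-6)=149226 f(22,-4)=422807 f(22,-2)=620312 f(22,0)=698117 f(22,2)=645106 f(22,4)=497189 f(22,6)=319748 f(22,8)=170543 f(22,10)=74613 f(22,12)=26334 f(22,14)=7315 f(22,16)=1540 f(22,18)=231 f(22,20)=22 f(22,22)=1
t=23: f(23,-5)=572033 f(23,-3)=1043119 f(23,-1)=1318429 f(23,1)=1343223 f(23,3)=1142295 f(23,5)=816937 f(23,7)=490291 f(23,9)=245156 f(23,11)=100947 f(23,13)=33649 f(23,15)=8855 f(23,17)=1771 f(23,19)=253 f(23,21)=23 f(23,23)=1
t=24: f(24,-6)=572033 f(24,-4)=1615152 f(24,-2)=2361548 f(24,0)=2661652 f(24,2)=2485518 f(24,4)=1959232 f(24,6)=1307228 f(24,8)=735447 f(24,10)=346103 f(24,12)=134596 f(24,14)=42504 f(24,16)=10626 f(24,18)=2024 f(24,20)=276 f(24,22)=24 f(24,24)=1
t=25: f(25,-5)=2187185 f(25,-3)=3976700 f(25,-1)=5023200 f(25,1)=5147170 f(25,3)=4444750 f(25,5)=3266460 f(25,7)=2042675 f(25,9)=1081550 f(25,11)=480699 f(25,13)=177100 f(25,15)=53130 f(25,17)=12650 f(25,19)=2300 f(25,21)=300 f(25,23)=25 f(25,25)=1
t=26: f(26,-6)=2187185 f(26,-4)=6163885 f(26,-2)=8999900 f(26,0)=10170370 f(26,2)=9591920 f(26,4)=7711210 f(26,6)=5309135 f(26,8)=3124225 f(26,10)=1562249 f(26,12)=657799 f(26,14)=230230 f(26,16)=65780 f(26,18)=14950 f(26,20)=2600 f(26,22)=325 f(26,24)=26 f(26,26)=1
t=27: f(27,-5)=8351070 f(27,-3)=15163785 f(27,-1)=19170270 f(27,1)=19762290 f(27,3)=17303130 f(27,5)=13020345 f(27,7)=8433360 f(27,9)=4686474 f(27,11)=2220048 f(27,13)=888029 f(27,15)=296010 f(27,17)=80730 f(27,19)=17550 f(27,21)=2925 f(27,23)=351 f(27,25)=27 f(27,27)=1
Σ_s f(27,s) = 109396395
P = 109396395/134217728 = 109396395/134217728

Answer: 109396395/134217728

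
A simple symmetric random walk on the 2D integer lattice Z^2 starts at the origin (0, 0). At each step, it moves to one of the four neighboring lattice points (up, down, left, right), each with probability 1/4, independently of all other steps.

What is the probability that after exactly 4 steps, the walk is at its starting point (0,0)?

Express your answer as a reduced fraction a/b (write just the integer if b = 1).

Answer: 9/64

Derivation:
Let h be the number of horizontal steps (so 4-h are vertical). To end at (0,0) need (h+0)/2 right-steps and ((4-h)+0)/2 up-steps.
Sum over h with 0 ≤ h ≤ 4, h ≡ 0 (mod 2), 4-h ≡ 0 (mod 2):
h=0: C(4,0)·C(0,0)·C(4,2) = 1·1·6 = 6
h=2: C(4,2)·C(2,1)·C(2,1) = 6·2·2 = 24
h=4: C(4,4)·C(4,2)·C(0,0) = 1·6·1 = 6
Total favorable: 36
Total paths: 4^4 = 256
P = 36/256 = 9/64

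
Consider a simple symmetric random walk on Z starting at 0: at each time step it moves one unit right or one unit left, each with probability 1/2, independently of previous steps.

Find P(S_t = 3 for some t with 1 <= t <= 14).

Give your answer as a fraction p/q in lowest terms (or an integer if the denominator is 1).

Count via complement. Let g(t,s) = #length-t paths at position s with S_1..S_t all ≠ 3.
g(t,s) = g(t-1,s-1) + g(t-1,s+1) for s ≠ 3; g(t,3) = 0.
t=0: g(0,0)=1
t=1: g(1,-1)=1 g(1,1)=1
t=2: g(2,-2)=1 g(2,0)=2 g(2,2)=1
t=3: g(3,-3)=1 g(3,-1)=3 g(3,1)=3
t=4: g(4,-4)=1 g(4,-2)=4 g(4,0)=6 g(4,2)=3
t=5: g(5,-5)=1 g(5,-3)=5 g(5,-1)=10 g(5,1)=9
t=6: g(6,-6)=1 g(6,-4)=6 g(6,-2)=15 g(6,0)=19 g(6,2)=9
t=7: g(7,-7)=1 g(7,-5)=7 g(7,-3)=21 g(7,-1)=34 g(7,1)=28
t=8: g(8,-8)=1 g(8,-6)=8 g(8,-4)=28 g(8,-2)=55 g(8,0)=62 g(8,2)=28
t=9: g(9,-9)=1 g(9,-7)=9 g(9,-5)=36 g(9,-3)=83 g(9,-1)=117 g(9,1)=90
t=10: g(10,-10)=1 g(10,-8)=10 g(10,-6)=45 g(10,-4)=119 g(10,-2)=200 g(10,0)=207 g(10,2)=90
t=11: g(11,-11)=1 g(11,-9)=11 g(11,-7)=55 g(11,-5)=164 g(11,-3)=319 g(11,-1)=407 g(11,1)=297
t=12: g(12,-12)=1 g(12,-10)=12 g(12,-8)=66 g(12,-6)=219 g(12,-4)=483 g(12,-2)=726 g(12,0)=704 g(12,2)=297
t=13: g(13,-13)=1 g(13,-11)=13 g(13,-9)=78 g(13,-7)=285 g(13,-5)=702 g(13,-3)=1209 g(13,-1)=1430 g(13,1)=1001
t=14: g(14,-14)=1 g(14,-12)=14 g(14,-10)=91 g(14,-8)=363 g(14,-6)=987 g(14,-4)=1911 g(14,-2)=2639 g(14,0)=2431 g(14,2)=1001
Paths never hitting 3: Σ_s g(14,s) = 9438
Paths hitting 3: 2^14 - 9438 = 6946
P = 6946/16384 = 3473/8192

Answer: 3473/8192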